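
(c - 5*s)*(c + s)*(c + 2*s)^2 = c^4 - 17*c^2*s^2 - 36*c*s^3 - 20*s^4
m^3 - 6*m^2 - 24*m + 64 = (m - 8)*(m - 2)*(m + 4)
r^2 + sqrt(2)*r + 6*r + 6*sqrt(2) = (r + 6)*(r + sqrt(2))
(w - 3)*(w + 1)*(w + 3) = w^3 + w^2 - 9*w - 9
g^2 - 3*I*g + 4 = (g - 4*I)*(g + I)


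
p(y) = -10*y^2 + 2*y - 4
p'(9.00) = -178.00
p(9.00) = -796.00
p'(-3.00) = 62.00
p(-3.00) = -100.00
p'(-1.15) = 25.00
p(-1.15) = -19.52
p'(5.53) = -108.60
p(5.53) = -298.75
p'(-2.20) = 46.00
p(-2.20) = -56.80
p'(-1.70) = 36.00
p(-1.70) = -36.30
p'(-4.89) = 99.80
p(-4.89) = -252.90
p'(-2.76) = 57.20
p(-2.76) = -85.70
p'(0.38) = -5.60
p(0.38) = -4.68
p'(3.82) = -74.40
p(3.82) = -142.28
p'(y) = 2 - 20*y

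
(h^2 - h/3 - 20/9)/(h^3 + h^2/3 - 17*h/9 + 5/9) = (9*h^2 - 3*h - 20)/(9*h^3 + 3*h^2 - 17*h + 5)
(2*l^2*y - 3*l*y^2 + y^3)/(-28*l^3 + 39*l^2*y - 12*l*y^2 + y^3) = y*(-2*l + y)/(28*l^2 - 11*l*y + y^2)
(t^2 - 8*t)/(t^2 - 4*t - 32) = t/(t + 4)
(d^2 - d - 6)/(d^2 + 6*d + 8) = (d - 3)/(d + 4)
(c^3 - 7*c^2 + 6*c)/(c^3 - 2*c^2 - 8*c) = (-c^2 + 7*c - 6)/(-c^2 + 2*c + 8)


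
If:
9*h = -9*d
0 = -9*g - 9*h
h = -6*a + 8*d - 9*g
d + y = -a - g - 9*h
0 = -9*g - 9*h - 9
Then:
No Solution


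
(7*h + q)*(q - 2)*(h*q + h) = 7*h^2*q^2 - 7*h^2*q - 14*h^2 + h*q^3 - h*q^2 - 2*h*q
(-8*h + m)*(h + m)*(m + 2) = -8*h^2*m - 16*h^2 - 7*h*m^2 - 14*h*m + m^3 + 2*m^2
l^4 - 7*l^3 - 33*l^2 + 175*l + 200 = (l - 8)*(l - 5)*(l + 1)*(l + 5)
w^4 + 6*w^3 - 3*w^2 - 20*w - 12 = (w - 2)*(w + 1)^2*(w + 6)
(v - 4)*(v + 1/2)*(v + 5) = v^3 + 3*v^2/2 - 39*v/2 - 10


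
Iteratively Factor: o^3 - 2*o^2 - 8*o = (o)*(o^2 - 2*o - 8) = o*(o - 4)*(o + 2)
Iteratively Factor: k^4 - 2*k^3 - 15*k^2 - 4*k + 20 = (k - 1)*(k^3 - k^2 - 16*k - 20) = (k - 5)*(k - 1)*(k^2 + 4*k + 4) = (k - 5)*(k - 1)*(k + 2)*(k + 2)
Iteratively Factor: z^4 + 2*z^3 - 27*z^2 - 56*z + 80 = (z - 5)*(z^3 + 7*z^2 + 8*z - 16) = (z - 5)*(z - 1)*(z^2 + 8*z + 16) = (z - 5)*(z - 1)*(z + 4)*(z + 4)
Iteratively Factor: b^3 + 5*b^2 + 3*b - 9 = (b + 3)*(b^2 + 2*b - 3) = (b + 3)^2*(b - 1)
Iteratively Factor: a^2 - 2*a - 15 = (a + 3)*(a - 5)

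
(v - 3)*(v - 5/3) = v^2 - 14*v/3 + 5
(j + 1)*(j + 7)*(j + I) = j^3 + 8*j^2 + I*j^2 + 7*j + 8*I*j + 7*I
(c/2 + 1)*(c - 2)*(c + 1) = c^3/2 + c^2/2 - 2*c - 2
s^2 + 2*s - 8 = (s - 2)*(s + 4)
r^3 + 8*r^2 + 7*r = r*(r + 1)*(r + 7)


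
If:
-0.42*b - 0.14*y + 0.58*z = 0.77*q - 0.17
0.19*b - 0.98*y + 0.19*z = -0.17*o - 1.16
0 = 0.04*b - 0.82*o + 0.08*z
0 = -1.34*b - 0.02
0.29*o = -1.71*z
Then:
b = -0.01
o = -0.00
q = 0.01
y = 1.18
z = 0.00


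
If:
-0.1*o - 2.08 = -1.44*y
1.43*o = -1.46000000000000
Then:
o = -1.02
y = 1.37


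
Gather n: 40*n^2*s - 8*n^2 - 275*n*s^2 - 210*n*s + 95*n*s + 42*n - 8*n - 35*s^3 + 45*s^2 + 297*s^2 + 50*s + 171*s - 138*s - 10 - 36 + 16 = n^2*(40*s - 8) + n*(-275*s^2 - 115*s + 34) - 35*s^3 + 342*s^2 + 83*s - 30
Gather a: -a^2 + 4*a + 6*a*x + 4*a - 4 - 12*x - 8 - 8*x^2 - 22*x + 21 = -a^2 + a*(6*x + 8) - 8*x^2 - 34*x + 9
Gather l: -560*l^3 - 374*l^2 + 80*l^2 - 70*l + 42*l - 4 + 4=-560*l^3 - 294*l^2 - 28*l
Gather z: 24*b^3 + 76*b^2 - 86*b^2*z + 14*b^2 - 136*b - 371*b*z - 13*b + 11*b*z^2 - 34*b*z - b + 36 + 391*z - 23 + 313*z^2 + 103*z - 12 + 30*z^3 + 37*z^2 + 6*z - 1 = 24*b^3 + 90*b^2 - 150*b + 30*z^3 + z^2*(11*b + 350) + z*(-86*b^2 - 405*b + 500)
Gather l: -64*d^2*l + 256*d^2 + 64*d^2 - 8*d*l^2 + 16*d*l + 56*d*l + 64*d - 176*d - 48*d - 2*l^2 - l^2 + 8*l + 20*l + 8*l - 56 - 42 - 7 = 320*d^2 - 160*d + l^2*(-8*d - 3) + l*(-64*d^2 + 72*d + 36) - 105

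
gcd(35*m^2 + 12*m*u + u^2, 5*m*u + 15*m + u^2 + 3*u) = 5*m + u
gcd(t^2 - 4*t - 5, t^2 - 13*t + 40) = t - 5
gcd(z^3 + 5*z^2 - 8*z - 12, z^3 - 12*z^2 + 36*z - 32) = z - 2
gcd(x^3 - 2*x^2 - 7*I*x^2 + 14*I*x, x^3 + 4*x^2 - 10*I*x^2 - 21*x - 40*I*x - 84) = x - 7*I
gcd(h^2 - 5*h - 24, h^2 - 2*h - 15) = h + 3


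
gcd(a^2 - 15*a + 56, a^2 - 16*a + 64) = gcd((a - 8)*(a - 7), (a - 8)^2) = a - 8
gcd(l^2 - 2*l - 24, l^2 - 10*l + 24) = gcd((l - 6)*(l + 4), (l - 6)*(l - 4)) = l - 6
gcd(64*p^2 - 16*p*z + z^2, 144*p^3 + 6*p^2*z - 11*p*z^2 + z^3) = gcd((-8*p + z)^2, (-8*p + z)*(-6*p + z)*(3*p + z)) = -8*p + z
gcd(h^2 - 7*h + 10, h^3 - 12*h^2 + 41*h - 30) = h - 5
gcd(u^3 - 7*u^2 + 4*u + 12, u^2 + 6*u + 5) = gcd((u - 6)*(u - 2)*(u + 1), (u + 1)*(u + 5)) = u + 1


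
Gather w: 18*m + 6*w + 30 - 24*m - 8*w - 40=-6*m - 2*w - 10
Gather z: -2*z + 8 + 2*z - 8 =0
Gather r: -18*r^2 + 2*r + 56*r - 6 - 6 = -18*r^2 + 58*r - 12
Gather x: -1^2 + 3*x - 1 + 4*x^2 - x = 4*x^2 + 2*x - 2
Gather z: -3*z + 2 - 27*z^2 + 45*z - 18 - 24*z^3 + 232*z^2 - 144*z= -24*z^3 + 205*z^2 - 102*z - 16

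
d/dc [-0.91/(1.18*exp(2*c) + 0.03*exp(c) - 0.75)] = (2.1476*exp(c) + 0.0273)*exp(c)/(1.18*exp(2*c) + 0.03*exp(c) - 0.75)^2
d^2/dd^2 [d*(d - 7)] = 2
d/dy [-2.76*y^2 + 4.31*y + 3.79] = 4.31 - 5.52*y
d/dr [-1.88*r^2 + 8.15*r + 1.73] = 8.15 - 3.76*r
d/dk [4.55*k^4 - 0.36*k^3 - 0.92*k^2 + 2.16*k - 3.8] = 18.2*k^3 - 1.08*k^2 - 1.84*k + 2.16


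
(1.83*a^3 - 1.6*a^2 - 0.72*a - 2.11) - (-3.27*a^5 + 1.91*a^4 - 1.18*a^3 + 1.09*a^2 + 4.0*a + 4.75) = 3.27*a^5 - 1.91*a^4 + 3.01*a^3 - 2.69*a^2 - 4.72*a - 6.86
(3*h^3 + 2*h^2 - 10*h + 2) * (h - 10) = 3*h^4 - 28*h^3 - 30*h^2 + 102*h - 20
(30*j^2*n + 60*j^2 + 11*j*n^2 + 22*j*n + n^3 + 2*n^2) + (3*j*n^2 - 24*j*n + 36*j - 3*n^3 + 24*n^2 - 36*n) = 30*j^2*n + 60*j^2 + 14*j*n^2 - 2*j*n + 36*j - 2*n^3 + 26*n^2 - 36*n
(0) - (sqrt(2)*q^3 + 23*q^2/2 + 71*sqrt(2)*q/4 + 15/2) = -sqrt(2)*q^3 - 23*q^2/2 - 71*sqrt(2)*q/4 - 15/2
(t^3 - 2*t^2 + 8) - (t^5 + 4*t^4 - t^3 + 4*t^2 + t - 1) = -t^5 - 4*t^4 + 2*t^3 - 6*t^2 - t + 9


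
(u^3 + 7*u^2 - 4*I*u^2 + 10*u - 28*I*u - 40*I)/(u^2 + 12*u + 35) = (u^2 + u*(2 - 4*I) - 8*I)/(u + 7)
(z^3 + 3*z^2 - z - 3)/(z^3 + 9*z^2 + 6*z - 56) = (z^3 + 3*z^2 - z - 3)/(z^3 + 9*z^2 + 6*z - 56)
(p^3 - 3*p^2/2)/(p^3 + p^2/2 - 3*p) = p/(p + 2)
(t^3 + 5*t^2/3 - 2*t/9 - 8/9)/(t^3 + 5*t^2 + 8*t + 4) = (9*t^2 + 6*t - 8)/(9*(t^2 + 4*t + 4))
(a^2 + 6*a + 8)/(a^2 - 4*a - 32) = (a + 2)/(a - 8)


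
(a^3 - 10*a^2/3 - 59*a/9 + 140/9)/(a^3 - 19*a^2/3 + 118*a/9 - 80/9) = (3*a^2 - 5*a - 28)/(3*a^2 - 14*a + 16)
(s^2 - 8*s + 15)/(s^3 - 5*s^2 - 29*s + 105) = (s - 5)/(s^2 - 2*s - 35)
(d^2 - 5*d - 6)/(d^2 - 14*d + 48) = (d + 1)/(d - 8)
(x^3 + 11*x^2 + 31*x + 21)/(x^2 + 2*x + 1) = (x^2 + 10*x + 21)/(x + 1)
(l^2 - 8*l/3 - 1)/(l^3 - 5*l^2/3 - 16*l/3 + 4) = (3*l + 1)/(3*l^2 + 4*l - 4)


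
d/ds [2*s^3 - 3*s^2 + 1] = 6*s*(s - 1)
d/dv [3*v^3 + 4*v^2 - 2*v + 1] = 9*v^2 + 8*v - 2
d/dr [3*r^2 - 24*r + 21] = 6*r - 24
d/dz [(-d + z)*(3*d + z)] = 2*d + 2*z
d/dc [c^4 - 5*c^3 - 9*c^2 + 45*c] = 4*c^3 - 15*c^2 - 18*c + 45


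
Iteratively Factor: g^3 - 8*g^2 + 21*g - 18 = (g - 2)*(g^2 - 6*g + 9) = (g - 3)*(g - 2)*(g - 3)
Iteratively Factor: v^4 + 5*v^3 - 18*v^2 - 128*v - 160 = (v + 2)*(v^3 + 3*v^2 - 24*v - 80) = (v + 2)*(v + 4)*(v^2 - v - 20) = (v + 2)*(v + 4)^2*(v - 5)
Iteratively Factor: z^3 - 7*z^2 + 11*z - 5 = (z - 1)*(z^2 - 6*z + 5) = (z - 1)^2*(z - 5)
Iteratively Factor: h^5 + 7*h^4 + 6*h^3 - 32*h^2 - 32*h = (h + 4)*(h^4 + 3*h^3 - 6*h^2 - 8*h) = h*(h + 4)*(h^3 + 3*h^2 - 6*h - 8) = h*(h + 1)*(h + 4)*(h^2 + 2*h - 8) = h*(h - 2)*(h + 1)*(h + 4)*(h + 4)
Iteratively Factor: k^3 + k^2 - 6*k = (k + 3)*(k^2 - 2*k) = (k - 2)*(k + 3)*(k)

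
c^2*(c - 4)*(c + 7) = c^4 + 3*c^3 - 28*c^2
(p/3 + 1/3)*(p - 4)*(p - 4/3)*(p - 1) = p^4/3 - 16*p^3/9 + 13*p^2/9 + 16*p/9 - 16/9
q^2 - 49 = (q - 7)*(q + 7)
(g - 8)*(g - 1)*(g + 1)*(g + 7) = g^4 - g^3 - 57*g^2 + g + 56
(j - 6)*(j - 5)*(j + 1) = j^3 - 10*j^2 + 19*j + 30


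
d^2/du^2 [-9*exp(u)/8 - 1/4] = -9*exp(u)/8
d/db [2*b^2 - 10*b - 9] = 4*b - 10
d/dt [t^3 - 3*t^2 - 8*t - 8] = 3*t^2 - 6*t - 8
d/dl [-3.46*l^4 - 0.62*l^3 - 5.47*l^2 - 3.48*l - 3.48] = -13.84*l^3 - 1.86*l^2 - 10.94*l - 3.48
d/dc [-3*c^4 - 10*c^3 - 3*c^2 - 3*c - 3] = -12*c^3 - 30*c^2 - 6*c - 3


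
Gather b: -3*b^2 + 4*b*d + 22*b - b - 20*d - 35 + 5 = -3*b^2 + b*(4*d + 21) - 20*d - 30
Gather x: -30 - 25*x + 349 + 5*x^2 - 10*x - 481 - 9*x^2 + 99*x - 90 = -4*x^2 + 64*x - 252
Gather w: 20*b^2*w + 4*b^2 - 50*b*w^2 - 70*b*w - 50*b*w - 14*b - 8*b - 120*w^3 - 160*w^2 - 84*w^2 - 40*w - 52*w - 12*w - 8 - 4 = 4*b^2 - 22*b - 120*w^3 + w^2*(-50*b - 244) + w*(20*b^2 - 120*b - 104) - 12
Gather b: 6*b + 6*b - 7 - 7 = 12*b - 14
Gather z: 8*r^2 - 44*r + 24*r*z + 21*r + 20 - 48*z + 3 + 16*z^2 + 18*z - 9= 8*r^2 - 23*r + 16*z^2 + z*(24*r - 30) + 14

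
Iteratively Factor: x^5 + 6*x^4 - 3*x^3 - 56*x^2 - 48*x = (x + 4)*(x^4 + 2*x^3 - 11*x^2 - 12*x) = (x + 1)*(x + 4)*(x^3 + x^2 - 12*x) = (x + 1)*(x + 4)^2*(x^2 - 3*x) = (x - 3)*(x + 1)*(x + 4)^2*(x)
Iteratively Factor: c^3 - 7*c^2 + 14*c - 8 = (c - 4)*(c^2 - 3*c + 2) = (c - 4)*(c - 2)*(c - 1)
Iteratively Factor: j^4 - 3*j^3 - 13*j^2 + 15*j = (j)*(j^3 - 3*j^2 - 13*j + 15) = j*(j + 3)*(j^2 - 6*j + 5) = j*(j - 5)*(j + 3)*(j - 1)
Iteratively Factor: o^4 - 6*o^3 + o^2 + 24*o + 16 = (o - 4)*(o^3 - 2*o^2 - 7*o - 4) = (o - 4)^2*(o^2 + 2*o + 1) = (o - 4)^2*(o + 1)*(o + 1)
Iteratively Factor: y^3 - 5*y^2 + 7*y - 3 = (y - 1)*(y^2 - 4*y + 3) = (y - 1)^2*(y - 3)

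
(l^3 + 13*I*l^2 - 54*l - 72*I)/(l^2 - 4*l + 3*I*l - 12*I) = (l^2 + 10*I*l - 24)/(l - 4)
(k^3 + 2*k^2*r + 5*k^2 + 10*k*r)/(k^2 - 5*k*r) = (k^2 + 2*k*r + 5*k + 10*r)/(k - 5*r)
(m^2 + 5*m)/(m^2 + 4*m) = (m + 5)/(m + 4)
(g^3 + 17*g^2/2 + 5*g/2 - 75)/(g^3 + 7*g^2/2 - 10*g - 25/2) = (g + 6)/(g + 1)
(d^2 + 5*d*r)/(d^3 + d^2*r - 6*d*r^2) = (d + 5*r)/(d^2 + d*r - 6*r^2)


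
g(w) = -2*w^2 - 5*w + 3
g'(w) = -4*w - 5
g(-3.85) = -7.40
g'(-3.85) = 10.40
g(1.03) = -4.27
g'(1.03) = -9.12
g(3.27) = -34.74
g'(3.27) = -18.08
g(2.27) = -18.66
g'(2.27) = -14.08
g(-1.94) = 5.17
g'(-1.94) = 2.76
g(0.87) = -2.86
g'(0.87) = -8.48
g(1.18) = -5.68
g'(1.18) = -9.72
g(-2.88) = 0.81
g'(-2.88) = 6.52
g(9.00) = -204.00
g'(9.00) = -41.00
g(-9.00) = -114.00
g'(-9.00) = 31.00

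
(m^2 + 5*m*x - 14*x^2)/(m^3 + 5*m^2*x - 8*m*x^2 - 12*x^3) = (m + 7*x)/(m^2 + 7*m*x + 6*x^2)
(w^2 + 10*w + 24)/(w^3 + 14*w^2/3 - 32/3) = 3*(w + 6)/(3*w^2 + 2*w - 8)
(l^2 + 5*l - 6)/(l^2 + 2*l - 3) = (l + 6)/(l + 3)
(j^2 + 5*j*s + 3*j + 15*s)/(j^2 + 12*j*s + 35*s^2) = (j + 3)/(j + 7*s)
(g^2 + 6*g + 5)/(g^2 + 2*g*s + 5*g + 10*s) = (g + 1)/(g + 2*s)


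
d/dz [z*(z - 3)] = 2*z - 3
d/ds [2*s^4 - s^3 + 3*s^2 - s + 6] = 8*s^3 - 3*s^2 + 6*s - 1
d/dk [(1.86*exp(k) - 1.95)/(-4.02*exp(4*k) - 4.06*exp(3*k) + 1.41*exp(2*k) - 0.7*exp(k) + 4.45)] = (22.4316*exp(4*k) - 16.2528*exp(3*k) - 26.3736*exp(2*k) + 5.499*exp(k) + 6.912)*exp(k)/(16.1604*exp(8*k) + 32.6424*exp(7*k) + 5.1472*exp(6*k) - 5.8212*exp(5*k) - 28.1059*exp(4*k) - 38.108*exp(3*k) + 13.039*exp(2*k) - 6.23*exp(k) + 19.8025)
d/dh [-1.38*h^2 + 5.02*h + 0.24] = 5.02 - 2.76*h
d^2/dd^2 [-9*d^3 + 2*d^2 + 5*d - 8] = 4 - 54*d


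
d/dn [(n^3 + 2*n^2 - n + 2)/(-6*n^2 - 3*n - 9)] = (-2*n^4 - 2*n^3 - 13*n^2 - 4*n + 5)/(3*(4*n^4 + 4*n^3 + 13*n^2 + 6*n + 9))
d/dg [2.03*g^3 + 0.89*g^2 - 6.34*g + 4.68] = 6.09*g^2 + 1.78*g - 6.34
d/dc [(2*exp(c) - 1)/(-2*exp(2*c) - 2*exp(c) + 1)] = 4*(exp(c) - 1)*exp(2*c)/(4*exp(4*c) + 8*exp(3*c) - 4*exp(c) + 1)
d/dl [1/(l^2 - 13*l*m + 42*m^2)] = (-2*l + 13*m)/(l^2 - 13*l*m + 42*m^2)^2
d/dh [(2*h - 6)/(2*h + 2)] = 4/(h + 1)^2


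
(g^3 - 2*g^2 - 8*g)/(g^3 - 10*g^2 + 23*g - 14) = g*(g^2 - 2*g - 8)/(g^3 - 10*g^2 + 23*g - 14)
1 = 1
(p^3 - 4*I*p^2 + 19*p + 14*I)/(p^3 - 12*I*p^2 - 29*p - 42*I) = (p + 2*I)/(p - 6*I)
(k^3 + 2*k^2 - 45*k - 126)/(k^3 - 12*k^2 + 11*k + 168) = (k + 6)/(k - 8)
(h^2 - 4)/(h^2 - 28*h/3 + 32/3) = 3*(h^2 - 4)/(3*h^2 - 28*h + 32)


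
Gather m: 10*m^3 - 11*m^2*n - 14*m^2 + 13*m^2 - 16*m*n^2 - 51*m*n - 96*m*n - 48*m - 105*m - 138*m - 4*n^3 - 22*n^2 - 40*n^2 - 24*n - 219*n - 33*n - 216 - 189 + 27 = 10*m^3 + m^2*(-11*n - 1) + m*(-16*n^2 - 147*n - 291) - 4*n^3 - 62*n^2 - 276*n - 378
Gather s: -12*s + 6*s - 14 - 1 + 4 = -6*s - 11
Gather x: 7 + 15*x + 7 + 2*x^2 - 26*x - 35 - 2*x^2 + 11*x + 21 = 0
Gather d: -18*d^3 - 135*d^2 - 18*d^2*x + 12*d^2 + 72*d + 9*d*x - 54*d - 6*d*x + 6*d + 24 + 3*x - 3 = -18*d^3 + d^2*(-18*x - 123) + d*(3*x + 24) + 3*x + 21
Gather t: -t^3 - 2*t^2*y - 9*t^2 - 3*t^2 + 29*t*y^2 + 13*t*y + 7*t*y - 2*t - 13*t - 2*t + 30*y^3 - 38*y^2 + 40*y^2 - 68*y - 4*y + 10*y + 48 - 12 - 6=-t^3 + t^2*(-2*y - 12) + t*(29*y^2 + 20*y - 17) + 30*y^3 + 2*y^2 - 62*y + 30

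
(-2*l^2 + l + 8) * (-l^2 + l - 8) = 2*l^4 - 3*l^3 + 9*l^2 - 64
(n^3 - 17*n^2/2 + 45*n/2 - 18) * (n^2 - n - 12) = n^5 - 19*n^4/2 + 19*n^3 + 123*n^2/2 - 252*n + 216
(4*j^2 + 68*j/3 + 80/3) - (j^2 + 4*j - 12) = 3*j^2 + 56*j/3 + 116/3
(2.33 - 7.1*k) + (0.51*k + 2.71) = 5.04 - 6.59*k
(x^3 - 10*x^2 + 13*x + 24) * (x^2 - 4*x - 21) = x^5 - 14*x^4 + 32*x^3 + 182*x^2 - 369*x - 504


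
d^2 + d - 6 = (d - 2)*(d + 3)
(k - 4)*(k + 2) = k^2 - 2*k - 8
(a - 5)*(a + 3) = a^2 - 2*a - 15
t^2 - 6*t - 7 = (t - 7)*(t + 1)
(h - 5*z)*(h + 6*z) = h^2 + h*z - 30*z^2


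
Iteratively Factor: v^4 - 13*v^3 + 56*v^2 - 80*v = (v)*(v^3 - 13*v^2 + 56*v - 80) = v*(v - 4)*(v^2 - 9*v + 20) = v*(v - 5)*(v - 4)*(v - 4)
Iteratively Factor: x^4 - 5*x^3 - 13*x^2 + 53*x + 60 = (x + 1)*(x^3 - 6*x^2 - 7*x + 60) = (x - 4)*(x + 1)*(x^2 - 2*x - 15) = (x - 5)*(x - 4)*(x + 1)*(x + 3)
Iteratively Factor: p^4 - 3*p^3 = (p)*(p^3 - 3*p^2) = p^2*(p^2 - 3*p) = p^3*(p - 3)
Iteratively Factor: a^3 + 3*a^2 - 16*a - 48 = (a + 3)*(a^2 - 16) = (a - 4)*(a + 3)*(a + 4)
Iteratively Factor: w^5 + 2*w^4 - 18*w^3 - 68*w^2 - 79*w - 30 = (w + 3)*(w^4 - w^3 - 15*w^2 - 23*w - 10) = (w + 1)*(w + 3)*(w^3 - 2*w^2 - 13*w - 10) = (w - 5)*(w + 1)*(w + 3)*(w^2 + 3*w + 2) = (w - 5)*(w + 1)^2*(w + 3)*(w + 2)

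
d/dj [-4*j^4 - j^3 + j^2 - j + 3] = -16*j^3 - 3*j^2 + 2*j - 1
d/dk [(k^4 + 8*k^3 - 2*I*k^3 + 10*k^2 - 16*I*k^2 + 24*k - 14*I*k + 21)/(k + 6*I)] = (3*k^4 + k^3*(16 + 20*I) + k^2*(46 + 128*I) + k*(192 + 120*I) + 63 + 144*I)/(k^2 + 12*I*k - 36)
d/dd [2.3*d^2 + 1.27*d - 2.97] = 4.6*d + 1.27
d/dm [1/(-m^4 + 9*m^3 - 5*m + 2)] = (4*m^3 - 27*m^2 + 5)/(m^4 - 9*m^3 + 5*m - 2)^2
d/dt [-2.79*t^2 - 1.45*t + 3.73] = -5.58*t - 1.45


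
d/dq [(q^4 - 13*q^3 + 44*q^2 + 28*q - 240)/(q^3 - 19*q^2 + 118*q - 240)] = (q^2 - 16*q + 24)/(q^2 - 16*q + 64)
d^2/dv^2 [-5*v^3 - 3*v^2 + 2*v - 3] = -30*v - 6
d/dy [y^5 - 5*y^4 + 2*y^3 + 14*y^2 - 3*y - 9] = 5*y^4 - 20*y^3 + 6*y^2 + 28*y - 3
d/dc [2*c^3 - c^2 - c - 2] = 6*c^2 - 2*c - 1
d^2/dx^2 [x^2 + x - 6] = 2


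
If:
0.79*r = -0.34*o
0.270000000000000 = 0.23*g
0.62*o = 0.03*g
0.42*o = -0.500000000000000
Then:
No Solution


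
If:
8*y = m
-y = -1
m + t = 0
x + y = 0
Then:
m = 8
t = -8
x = -1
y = 1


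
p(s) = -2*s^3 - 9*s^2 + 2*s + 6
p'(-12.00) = -646.00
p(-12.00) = 2142.00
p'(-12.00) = -646.00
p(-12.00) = 2142.00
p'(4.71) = -215.88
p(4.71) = -393.21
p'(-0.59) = 10.53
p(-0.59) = 2.10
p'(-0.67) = 11.37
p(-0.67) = 1.22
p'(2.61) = -85.85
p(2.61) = -85.65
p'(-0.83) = 12.81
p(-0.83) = -0.72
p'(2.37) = -74.36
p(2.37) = -66.44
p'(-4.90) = -53.86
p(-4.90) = 15.41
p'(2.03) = -59.27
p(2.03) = -43.76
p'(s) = -6*s^2 - 18*s + 2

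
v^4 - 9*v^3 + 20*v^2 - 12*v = v*(v - 6)*(v - 2)*(v - 1)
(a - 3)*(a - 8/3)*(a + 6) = a^3 + a^2/3 - 26*a + 48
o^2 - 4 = (o - 2)*(o + 2)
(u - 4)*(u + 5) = u^2 + u - 20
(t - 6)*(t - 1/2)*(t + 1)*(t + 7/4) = t^4 - 15*t^3/4 - 105*t^2/8 - 25*t/8 + 21/4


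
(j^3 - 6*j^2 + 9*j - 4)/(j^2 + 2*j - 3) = (j^2 - 5*j + 4)/(j + 3)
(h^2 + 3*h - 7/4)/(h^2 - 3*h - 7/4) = (-4*h^2 - 12*h + 7)/(-4*h^2 + 12*h + 7)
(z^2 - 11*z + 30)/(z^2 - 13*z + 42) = (z - 5)/(z - 7)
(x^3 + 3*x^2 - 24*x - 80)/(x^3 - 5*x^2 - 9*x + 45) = (x^2 + 8*x + 16)/(x^2 - 9)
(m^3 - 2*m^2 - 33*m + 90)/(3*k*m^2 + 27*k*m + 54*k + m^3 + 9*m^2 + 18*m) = (m^2 - 8*m + 15)/(3*k*m + 9*k + m^2 + 3*m)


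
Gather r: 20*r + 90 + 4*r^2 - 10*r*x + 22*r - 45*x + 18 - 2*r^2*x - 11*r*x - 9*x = r^2*(4 - 2*x) + r*(42 - 21*x) - 54*x + 108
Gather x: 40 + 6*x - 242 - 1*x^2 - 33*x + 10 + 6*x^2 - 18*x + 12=5*x^2 - 45*x - 180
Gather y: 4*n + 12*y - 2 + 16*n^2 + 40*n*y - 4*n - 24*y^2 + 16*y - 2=16*n^2 - 24*y^2 + y*(40*n + 28) - 4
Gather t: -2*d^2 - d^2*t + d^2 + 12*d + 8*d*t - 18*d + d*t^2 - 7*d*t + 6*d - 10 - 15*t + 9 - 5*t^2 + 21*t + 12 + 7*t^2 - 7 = -d^2 + t^2*(d + 2) + t*(-d^2 + d + 6) + 4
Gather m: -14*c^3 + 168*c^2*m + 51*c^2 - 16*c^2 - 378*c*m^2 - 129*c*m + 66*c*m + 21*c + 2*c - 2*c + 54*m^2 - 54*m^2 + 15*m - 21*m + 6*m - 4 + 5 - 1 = -14*c^3 + 35*c^2 - 378*c*m^2 + 21*c + m*(168*c^2 - 63*c)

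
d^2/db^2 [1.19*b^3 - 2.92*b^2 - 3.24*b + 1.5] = 7.14*b - 5.84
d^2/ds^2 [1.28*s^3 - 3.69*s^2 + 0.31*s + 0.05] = 7.68*s - 7.38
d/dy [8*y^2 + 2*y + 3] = 16*y + 2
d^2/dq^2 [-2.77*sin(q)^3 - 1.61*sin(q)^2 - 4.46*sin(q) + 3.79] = 6.5375*sin(q) - 6.2325*sin(3*q) - 3.22*cos(2*q)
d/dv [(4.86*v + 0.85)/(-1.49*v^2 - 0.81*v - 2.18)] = (7.2414*v^2 + 2.533*v - 9.9063)/(2.2201*v^4 + 2.4138*v^3 + 7.1525*v^2 + 3.5316*v + 4.7524)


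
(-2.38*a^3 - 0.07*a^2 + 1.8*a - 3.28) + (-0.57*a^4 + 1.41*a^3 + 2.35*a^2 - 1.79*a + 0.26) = -0.57*a^4 - 0.97*a^3 + 2.28*a^2 + 0.01*a - 3.02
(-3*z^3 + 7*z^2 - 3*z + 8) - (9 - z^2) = -3*z^3 + 8*z^2 - 3*z - 1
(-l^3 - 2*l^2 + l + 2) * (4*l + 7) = -4*l^4 - 15*l^3 - 10*l^2 + 15*l + 14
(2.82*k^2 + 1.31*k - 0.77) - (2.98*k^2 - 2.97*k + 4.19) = -0.16*k^2 + 4.28*k - 4.96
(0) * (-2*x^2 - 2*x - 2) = 0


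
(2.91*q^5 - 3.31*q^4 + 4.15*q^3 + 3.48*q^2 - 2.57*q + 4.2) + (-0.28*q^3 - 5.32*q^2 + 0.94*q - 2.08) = 2.91*q^5 - 3.31*q^4 + 3.87*q^3 - 1.84*q^2 - 1.63*q + 2.12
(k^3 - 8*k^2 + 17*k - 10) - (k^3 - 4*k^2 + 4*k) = -4*k^2 + 13*k - 10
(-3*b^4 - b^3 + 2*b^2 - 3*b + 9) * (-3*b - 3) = 9*b^5 + 12*b^4 - 3*b^3 + 3*b^2 - 18*b - 27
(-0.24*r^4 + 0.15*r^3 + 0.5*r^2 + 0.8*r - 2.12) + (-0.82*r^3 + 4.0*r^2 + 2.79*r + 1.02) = -0.24*r^4 - 0.67*r^3 + 4.5*r^2 + 3.59*r - 1.1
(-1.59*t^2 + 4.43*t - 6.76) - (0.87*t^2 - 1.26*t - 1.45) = -2.46*t^2 + 5.69*t - 5.31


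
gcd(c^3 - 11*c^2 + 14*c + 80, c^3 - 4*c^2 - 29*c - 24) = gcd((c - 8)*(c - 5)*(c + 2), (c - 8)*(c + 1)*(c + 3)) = c - 8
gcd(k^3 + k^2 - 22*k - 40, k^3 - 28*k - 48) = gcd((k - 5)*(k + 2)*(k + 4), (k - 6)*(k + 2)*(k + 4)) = k^2 + 6*k + 8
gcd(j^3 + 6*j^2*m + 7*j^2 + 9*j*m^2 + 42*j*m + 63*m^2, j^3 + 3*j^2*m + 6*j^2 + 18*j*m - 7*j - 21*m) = j^2 + 3*j*m + 7*j + 21*m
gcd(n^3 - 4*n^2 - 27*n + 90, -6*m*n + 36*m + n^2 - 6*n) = n - 6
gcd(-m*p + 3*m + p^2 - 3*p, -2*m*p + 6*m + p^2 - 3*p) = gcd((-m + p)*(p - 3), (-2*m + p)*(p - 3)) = p - 3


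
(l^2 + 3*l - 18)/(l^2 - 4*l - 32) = (-l^2 - 3*l + 18)/(-l^2 + 4*l + 32)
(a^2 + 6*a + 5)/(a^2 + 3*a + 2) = (a + 5)/(a + 2)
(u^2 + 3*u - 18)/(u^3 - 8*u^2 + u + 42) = (u + 6)/(u^2 - 5*u - 14)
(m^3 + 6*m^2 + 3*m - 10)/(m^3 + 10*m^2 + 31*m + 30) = (m - 1)/(m + 3)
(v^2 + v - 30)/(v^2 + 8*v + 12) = (v - 5)/(v + 2)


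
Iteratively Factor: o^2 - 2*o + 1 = (o - 1)*(o - 1)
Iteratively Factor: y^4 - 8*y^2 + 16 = (y + 2)*(y^3 - 2*y^2 - 4*y + 8) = (y - 2)*(y + 2)*(y^2 - 4) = (y - 2)^2*(y + 2)*(y + 2)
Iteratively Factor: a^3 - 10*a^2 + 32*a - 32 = (a - 4)*(a^2 - 6*a + 8) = (a - 4)^2*(a - 2)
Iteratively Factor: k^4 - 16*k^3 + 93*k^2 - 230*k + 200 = (k - 5)*(k^3 - 11*k^2 + 38*k - 40) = (k - 5)^2*(k^2 - 6*k + 8) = (k - 5)^2*(k - 4)*(k - 2)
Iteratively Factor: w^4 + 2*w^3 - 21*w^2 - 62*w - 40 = (w + 4)*(w^3 - 2*w^2 - 13*w - 10) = (w + 1)*(w + 4)*(w^2 - 3*w - 10) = (w + 1)*(w + 2)*(w + 4)*(w - 5)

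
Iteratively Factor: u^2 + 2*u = (u)*(u + 2)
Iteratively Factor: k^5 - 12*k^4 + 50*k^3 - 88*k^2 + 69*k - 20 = (k - 5)*(k^4 - 7*k^3 + 15*k^2 - 13*k + 4) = (k - 5)*(k - 4)*(k^3 - 3*k^2 + 3*k - 1) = (k - 5)*(k - 4)*(k - 1)*(k^2 - 2*k + 1) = (k - 5)*(k - 4)*(k - 1)^2*(k - 1)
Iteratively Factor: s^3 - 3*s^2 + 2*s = (s - 1)*(s^2 - 2*s) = (s - 2)*(s - 1)*(s)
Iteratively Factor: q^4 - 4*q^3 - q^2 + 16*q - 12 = (q - 1)*(q^3 - 3*q^2 - 4*q + 12) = (q - 1)*(q + 2)*(q^2 - 5*q + 6) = (q - 3)*(q - 1)*(q + 2)*(q - 2)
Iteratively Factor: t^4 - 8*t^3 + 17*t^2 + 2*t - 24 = (t + 1)*(t^3 - 9*t^2 + 26*t - 24) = (t - 2)*(t + 1)*(t^2 - 7*t + 12) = (t - 4)*(t - 2)*(t + 1)*(t - 3)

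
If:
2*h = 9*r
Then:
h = 9*r/2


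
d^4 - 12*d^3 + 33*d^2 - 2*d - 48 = (d - 8)*(d - 3)*(d - 2)*(d + 1)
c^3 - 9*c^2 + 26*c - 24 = (c - 4)*(c - 3)*(c - 2)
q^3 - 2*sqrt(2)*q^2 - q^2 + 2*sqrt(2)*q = q*(q - 1)*(q - 2*sqrt(2))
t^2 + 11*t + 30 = (t + 5)*(t + 6)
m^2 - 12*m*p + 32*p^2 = (m - 8*p)*(m - 4*p)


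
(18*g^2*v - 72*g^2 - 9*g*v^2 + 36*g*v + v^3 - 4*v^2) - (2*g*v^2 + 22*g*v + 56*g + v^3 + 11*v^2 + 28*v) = 18*g^2*v - 72*g^2 - 11*g*v^2 + 14*g*v - 56*g - 15*v^2 - 28*v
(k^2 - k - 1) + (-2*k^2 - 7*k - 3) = -k^2 - 8*k - 4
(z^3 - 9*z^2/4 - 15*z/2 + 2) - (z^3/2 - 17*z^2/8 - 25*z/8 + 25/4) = z^3/2 - z^2/8 - 35*z/8 - 17/4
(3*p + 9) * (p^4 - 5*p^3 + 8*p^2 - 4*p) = 3*p^5 - 6*p^4 - 21*p^3 + 60*p^2 - 36*p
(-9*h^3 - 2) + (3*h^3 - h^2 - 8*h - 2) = -6*h^3 - h^2 - 8*h - 4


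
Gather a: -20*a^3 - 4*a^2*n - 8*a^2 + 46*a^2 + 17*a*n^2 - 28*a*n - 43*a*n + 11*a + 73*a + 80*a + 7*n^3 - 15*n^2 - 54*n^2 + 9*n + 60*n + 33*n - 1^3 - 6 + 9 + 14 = -20*a^3 + a^2*(38 - 4*n) + a*(17*n^2 - 71*n + 164) + 7*n^3 - 69*n^2 + 102*n + 16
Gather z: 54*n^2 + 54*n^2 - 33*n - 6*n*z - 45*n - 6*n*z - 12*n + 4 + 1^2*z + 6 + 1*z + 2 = 108*n^2 - 90*n + z*(2 - 12*n) + 12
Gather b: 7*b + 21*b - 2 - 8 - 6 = 28*b - 16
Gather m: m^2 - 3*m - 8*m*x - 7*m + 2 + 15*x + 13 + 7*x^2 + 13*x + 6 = m^2 + m*(-8*x - 10) + 7*x^2 + 28*x + 21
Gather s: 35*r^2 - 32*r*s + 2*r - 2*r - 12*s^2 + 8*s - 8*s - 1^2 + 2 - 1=35*r^2 - 32*r*s - 12*s^2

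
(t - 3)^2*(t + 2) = t^3 - 4*t^2 - 3*t + 18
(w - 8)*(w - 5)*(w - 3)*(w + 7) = w^4 - 9*w^3 - 33*w^2 + 433*w - 840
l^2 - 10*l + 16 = (l - 8)*(l - 2)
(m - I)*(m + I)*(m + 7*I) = m^3 + 7*I*m^2 + m + 7*I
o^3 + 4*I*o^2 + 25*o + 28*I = (o - 4*I)*(o + I)*(o + 7*I)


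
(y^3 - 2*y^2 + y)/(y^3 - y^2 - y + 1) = y/(y + 1)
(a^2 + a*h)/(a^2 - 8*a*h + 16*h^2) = a*(a + h)/(a^2 - 8*a*h + 16*h^2)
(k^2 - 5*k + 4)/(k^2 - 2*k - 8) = (k - 1)/(k + 2)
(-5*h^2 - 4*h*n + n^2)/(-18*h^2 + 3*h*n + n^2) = (-5*h^2 - 4*h*n + n^2)/(-18*h^2 + 3*h*n + n^2)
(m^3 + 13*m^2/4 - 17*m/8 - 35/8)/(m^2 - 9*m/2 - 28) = (4*m^2 - m - 5)/(4*(m - 8))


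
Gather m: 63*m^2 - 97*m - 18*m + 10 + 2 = 63*m^2 - 115*m + 12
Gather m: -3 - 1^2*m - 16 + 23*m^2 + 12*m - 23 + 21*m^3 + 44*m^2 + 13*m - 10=21*m^3 + 67*m^2 + 24*m - 52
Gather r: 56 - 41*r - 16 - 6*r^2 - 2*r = -6*r^2 - 43*r + 40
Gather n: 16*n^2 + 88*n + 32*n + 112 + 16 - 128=16*n^2 + 120*n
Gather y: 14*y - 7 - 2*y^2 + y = -2*y^2 + 15*y - 7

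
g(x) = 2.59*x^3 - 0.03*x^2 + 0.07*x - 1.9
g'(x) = 7.77*x^2 - 0.06*x + 0.07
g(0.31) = -1.80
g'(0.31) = 0.80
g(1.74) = 11.78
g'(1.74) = 23.49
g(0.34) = -1.78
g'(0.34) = 0.95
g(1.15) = 2.08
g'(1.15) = 10.28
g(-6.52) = -721.50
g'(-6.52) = 330.77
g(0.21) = -1.86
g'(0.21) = 0.40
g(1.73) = 11.54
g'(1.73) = 23.22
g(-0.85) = -3.57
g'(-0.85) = 5.73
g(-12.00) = -4482.58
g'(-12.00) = 1119.67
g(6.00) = 556.88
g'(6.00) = 279.43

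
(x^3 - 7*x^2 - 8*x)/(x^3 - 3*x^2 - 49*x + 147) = x*(x^2 - 7*x - 8)/(x^3 - 3*x^2 - 49*x + 147)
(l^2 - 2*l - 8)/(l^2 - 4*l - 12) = (l - 4)/(l - 6)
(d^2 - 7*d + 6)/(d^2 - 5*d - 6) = (d - 1)/(d + 1)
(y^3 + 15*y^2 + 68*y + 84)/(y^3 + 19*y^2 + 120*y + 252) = (y + 2)/(y + 6)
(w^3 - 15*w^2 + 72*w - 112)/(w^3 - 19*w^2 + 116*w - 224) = (w - 4)/(w - 8)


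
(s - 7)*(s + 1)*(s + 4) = s^3 - 2*s^2 - 31*s - 28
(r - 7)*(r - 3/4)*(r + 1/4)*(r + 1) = r^4 - 13*r^3/2 - 67*r^2/16 + 37*r/8 + 21/16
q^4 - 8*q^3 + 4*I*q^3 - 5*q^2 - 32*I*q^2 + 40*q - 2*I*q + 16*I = (q - 8)*(q + I)^2*(q + 2*I)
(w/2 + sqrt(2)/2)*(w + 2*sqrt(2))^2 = w^3/2 + 5*sqrt(2)*w^2/2 + 8*w + 4*sqrt(2)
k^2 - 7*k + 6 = (k - 6)*(k - 1)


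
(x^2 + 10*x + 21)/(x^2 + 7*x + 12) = (x + 7)/(x + 4)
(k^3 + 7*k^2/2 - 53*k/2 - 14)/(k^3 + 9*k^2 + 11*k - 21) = (k^2 - 7*k/2 - 2)/(k^2 + 2*k - 3)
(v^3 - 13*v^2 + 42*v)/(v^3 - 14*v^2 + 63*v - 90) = v*(v - 7)/(v^2 - 8*v + 15)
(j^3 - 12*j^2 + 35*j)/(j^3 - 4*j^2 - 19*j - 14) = j*(j - 5)/(j^2 + 3*j + 2)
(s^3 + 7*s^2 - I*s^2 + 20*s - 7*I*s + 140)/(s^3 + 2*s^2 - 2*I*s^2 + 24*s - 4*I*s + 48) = (s^2 + s*(7 - 5*I) - 35*I)/(s^2 + s*(2 - 6*I) - 12*I)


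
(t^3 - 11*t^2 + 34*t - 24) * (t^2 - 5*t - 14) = t^5 - 16*t^4 + 75*t^3 - 40*t^2 - 356*t + 336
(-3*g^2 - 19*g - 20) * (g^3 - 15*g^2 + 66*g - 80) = -3*g^5 + 26*g^4 + 67*g^3 - 714*g^2 + 200*g + 1600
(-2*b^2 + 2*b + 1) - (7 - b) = -2*b^2 + 3*b - 6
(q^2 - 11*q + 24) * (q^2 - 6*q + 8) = q^4 - 17*q^3 + 98*q^2 - 232*q + 192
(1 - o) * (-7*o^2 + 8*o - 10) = 7*o^3 - 15*o^2 + 18*o - 10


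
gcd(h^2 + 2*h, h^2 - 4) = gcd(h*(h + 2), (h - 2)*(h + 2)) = h + 2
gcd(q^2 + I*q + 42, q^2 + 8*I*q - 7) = q + 7*I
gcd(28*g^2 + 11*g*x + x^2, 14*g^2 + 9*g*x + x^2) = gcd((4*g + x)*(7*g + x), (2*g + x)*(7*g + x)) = 7*g + x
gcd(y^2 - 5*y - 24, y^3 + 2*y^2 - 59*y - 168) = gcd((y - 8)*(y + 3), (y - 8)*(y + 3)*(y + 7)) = y^2 - 5*y - 24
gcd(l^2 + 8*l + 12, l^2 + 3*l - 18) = l + 6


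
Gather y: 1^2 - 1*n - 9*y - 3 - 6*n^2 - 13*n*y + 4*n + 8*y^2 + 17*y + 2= -6*n^2 + 3*n + 8*y^2 + y*(8 - 13*n)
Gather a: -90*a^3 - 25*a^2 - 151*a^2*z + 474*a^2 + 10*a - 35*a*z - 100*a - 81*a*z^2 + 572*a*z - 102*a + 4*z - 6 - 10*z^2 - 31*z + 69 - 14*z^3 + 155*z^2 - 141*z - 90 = -90*a^3 + a^2*(449 - 151*z) + a*(-81*z^2 + 537*z - 192) - 14*z^3 + 145*z^2 - 168*z - 27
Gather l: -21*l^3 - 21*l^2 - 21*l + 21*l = -21*l^3 - 21*l^2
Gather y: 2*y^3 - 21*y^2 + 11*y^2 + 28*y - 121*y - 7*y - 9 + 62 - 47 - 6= 2*y^3 - 10*y^2 - 100*y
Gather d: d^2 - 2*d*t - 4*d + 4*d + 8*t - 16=d^2 - 2*d*t + 8*t - 16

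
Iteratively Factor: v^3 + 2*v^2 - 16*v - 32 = (v - 4)*(v^2 + 6*v + 8) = (v - 4)*(v + 4)*(v + 2)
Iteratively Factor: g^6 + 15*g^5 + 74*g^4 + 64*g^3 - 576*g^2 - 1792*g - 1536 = (g + 4)*(g^5 + 11*g^4 + 30*g^3 - 56*g^2 - 352*g - 384) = (g + 4)^2*(g^4 + 7*g^3 + 2*g^2 - 64*g - 96) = (g + 2)*(g + 4)^2*(g^3 + 5*g^2 - 8*g - 48) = (g + 2)*(g + 4)^3*(g^2 + g - 12) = (g - 3)*(g + 2)*(g + 4)^3*(g + 4)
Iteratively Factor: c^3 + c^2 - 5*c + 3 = (c - 1)*(c^2 + 2*c - 3) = (c - 1)^2*(c + 3)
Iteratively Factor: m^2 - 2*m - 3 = (m - 3)*(m + 1)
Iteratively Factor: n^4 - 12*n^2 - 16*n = (n - 4)*(n^3 + 4*n^2 + 4*n) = n*(n - 4)*(n^2 + 4*n + 4) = n*(n - 4)*(n + 2)*(n + 2)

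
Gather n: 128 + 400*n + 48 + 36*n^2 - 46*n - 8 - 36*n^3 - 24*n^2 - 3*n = -36*n^3 + 12*n^2 + 351*n + 168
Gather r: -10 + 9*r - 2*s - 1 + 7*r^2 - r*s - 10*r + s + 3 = 7*r^2 + r*(-s - 1) - s - 8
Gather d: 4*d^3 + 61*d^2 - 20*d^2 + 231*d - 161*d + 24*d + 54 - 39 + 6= 4*d^3 + 41*d^2 + 94*d + 21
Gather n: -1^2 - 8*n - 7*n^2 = -7*n^2 - 8*n - 1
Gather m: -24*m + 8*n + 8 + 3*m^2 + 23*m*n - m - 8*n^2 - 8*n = 3*m^2 + m*(23*n - 25) - 8*n^2 + 8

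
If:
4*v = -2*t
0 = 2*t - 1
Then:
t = 1/2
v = -1/4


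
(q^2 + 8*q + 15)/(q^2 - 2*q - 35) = (q + 3)/(q - 7)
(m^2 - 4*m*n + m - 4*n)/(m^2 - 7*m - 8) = (m - 4*n)/(m - 8)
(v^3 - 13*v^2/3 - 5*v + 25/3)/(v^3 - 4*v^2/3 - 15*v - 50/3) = (v - 1)/(v + 2)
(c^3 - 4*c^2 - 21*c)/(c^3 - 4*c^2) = (c^2 - 4*c - 21)/(c*(c - 4))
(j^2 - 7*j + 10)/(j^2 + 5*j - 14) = (j - 5)/(j + 7)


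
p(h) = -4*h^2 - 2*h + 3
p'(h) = -8*h - 2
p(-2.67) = -20.18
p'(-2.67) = 19.36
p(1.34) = -6.86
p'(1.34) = -12.72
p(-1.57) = -3.72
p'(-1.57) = 10.56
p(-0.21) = 3.24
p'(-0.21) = -0.32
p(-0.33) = 3.22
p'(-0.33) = 0.64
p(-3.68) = -43.81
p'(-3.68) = 27.44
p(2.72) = -32.03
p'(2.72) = -23.76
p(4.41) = -83.61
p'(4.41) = -37.28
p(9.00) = -339.00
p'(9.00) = -74.00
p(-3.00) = -27.00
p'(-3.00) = 22.00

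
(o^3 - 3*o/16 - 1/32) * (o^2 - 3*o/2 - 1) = o^5 - 3*o^4/2 - 19*o^3/16 + o^2/4 + 15*o/64 + 1/32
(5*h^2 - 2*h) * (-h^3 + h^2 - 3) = -5*h^5 + 7*h^4 - 2*h^3 - 15*h^2 + 6*h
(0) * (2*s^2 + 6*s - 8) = 0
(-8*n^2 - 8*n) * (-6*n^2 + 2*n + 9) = 48*n^4 + 32*n^3 - 88*n^2 - 72*n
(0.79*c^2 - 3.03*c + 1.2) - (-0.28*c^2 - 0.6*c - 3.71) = 1.07*c^2 - 2.43*c + 4.91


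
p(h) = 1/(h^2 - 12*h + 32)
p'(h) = (12 - 2*h)/(h^2 - 12*h + 32)^2 = 2*(6 - h)/(h^2 - 12*h + 32)^2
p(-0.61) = 0.03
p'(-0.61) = 0.01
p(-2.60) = 0.01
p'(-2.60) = 0.00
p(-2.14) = 0.02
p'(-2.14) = 0.00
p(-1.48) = 0.02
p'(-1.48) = 0.01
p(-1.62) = 0.02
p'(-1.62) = 0.01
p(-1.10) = 0.02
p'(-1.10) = 0.01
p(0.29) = 0.03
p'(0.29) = 0.01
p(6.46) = -0.26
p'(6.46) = -0.06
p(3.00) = 0.20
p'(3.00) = 0.24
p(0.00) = 0.03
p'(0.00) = 0.01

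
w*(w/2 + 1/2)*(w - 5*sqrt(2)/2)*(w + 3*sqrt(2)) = w^4/2 + sqrt(2)*w^3/4 + w^3/2 - 15*w^2/2 + sqrt(2)*w^2/4 - 15*w/2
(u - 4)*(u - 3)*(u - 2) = u^3 - 9*u^2 + 26*u - 24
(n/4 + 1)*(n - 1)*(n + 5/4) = n^3/4 + 17*n^2/16 - n/16 - 5/4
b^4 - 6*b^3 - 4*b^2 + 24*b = b*(b - 6)*(b - 2)*(b + 2)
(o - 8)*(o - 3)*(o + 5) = o^3 - 6*o^2 - 31*o + 120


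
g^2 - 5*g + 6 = (g - 3)*(g - 2)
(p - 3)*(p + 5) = p^2 + 2*p - 15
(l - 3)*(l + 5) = l^2 + 2*l - 15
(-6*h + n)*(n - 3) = -6*h*n + 18*h + n^2 - 3*n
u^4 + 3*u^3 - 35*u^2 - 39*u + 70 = (u - 5)*(u - 1)*(u + 2)*(u + 7)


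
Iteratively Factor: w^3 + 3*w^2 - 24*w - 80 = (w + 4)*(w^2 - w - 20) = (w + 4)^2*(w - 5)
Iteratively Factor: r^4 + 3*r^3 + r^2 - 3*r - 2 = (r - 1)*(r^3 + 4*r^2 + 5*r + 2) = (r - 1)*(r + 1)*(r^2 + 3*r + 2) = (r - 1)*(r + 1)*(r + 2)*(r + 1)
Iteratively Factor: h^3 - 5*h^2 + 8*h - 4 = (h - 2)*(h^2 - 3*h + 2) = (h - 2)*(h - 1)*(h - 2)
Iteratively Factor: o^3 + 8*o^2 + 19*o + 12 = (o + 4)*(o^2 + 4*o + 3) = (o + 3)*(o + 4)*(o + 1)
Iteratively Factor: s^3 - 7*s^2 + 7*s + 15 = (s - 3)*(s^2 - 4*s - 5) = (s - 5)*(s - 3)*(s + 1)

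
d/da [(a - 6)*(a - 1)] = 2*a - 7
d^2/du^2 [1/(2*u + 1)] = 8/(2*u + 1)^3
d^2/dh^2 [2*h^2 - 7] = 4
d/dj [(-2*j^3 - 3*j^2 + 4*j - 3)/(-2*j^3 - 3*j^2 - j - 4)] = (20*j^3 + 21*j^2 + 6*j - 19)/(4*j^6 + 12*j^5 + 13*j^4 + 22*j^3 + 25*j^2 + 8*j + 16)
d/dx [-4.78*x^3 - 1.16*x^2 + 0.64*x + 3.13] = -14.34*x^2 - 2.32*x + 0.64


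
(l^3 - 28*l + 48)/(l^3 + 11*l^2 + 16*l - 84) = (l - 4)/(l + 7)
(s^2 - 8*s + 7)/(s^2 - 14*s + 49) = (s - 1)/(s - 7)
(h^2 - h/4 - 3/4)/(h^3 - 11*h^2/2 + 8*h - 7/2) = (4*h + 3)/(2*(2*h^2 - 9*h + 7))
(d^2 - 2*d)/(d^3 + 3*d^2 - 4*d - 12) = d/(d^2 + 5*d + 6)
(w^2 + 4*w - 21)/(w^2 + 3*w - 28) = (w - 3)/(w - 4)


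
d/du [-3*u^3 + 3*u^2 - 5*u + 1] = -9*u^2 + 6*u - 5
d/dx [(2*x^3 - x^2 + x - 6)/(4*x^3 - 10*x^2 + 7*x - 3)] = (-16*x^4 + 20*x^3 + 57*x^2 - 114*x + 39)/(16*x^6 - 80*x^5 + 156*x^4 - 164*x^3 + 109*x^2 - 42*x + 9)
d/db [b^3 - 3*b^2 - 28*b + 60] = 3*b^2 - 6*b - 28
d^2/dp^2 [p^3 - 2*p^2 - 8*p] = 6*p - 4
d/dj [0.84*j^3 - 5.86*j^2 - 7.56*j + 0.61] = 2.52*j^2 - 11.72*j - 7.56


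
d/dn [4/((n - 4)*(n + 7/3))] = 12*(5 - 6*n)/(9*n^4 - 30*n^3 - 143*n^2 + 280*n + 784)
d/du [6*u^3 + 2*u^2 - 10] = 2*u*(9*u + 2)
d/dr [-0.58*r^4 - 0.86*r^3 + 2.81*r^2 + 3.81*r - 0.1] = -2.32*r^3 - 2.58*r^2 + 5.62*r + 3.81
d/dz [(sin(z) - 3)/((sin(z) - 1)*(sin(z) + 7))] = (6*sin(z) + cos(z)^2 + 10)*cos(z)/((sin(z) - 1)^2*(sin(z) + 7)^2)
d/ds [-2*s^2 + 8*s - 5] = 8 - 4*s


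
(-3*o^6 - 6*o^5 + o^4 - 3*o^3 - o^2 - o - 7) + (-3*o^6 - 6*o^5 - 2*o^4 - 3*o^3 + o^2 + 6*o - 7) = -6*o^6 - 12*o^5 - o^4 - 6*o^3 + 5*o - 14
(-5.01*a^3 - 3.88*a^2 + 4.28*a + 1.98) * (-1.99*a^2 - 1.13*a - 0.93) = 9.9699*a^5 + 13.3825*a^4 + 0.526499999999999*a^3 - 5.1682*a^2 - 6.2178*a - 1.8414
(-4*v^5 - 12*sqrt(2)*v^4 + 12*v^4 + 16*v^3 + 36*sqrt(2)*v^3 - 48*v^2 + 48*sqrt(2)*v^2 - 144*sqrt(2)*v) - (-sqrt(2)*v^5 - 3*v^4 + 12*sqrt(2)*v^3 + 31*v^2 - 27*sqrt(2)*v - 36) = -4*v^5 + sqrt(2)*v^5 - 12*sqrt(2)*v^4 + 15*v^4 + 16*v^3 + 24*sqrt(2)*v^3 - 79*v^2 + 48*sqrt(2)*v^2 - 117*sqrt(2)*v + 36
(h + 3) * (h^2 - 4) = h^3 + 3*h^2 - 4*h - 12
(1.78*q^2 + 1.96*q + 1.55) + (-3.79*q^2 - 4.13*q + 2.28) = -2.01*q^2 - 2.17*q + 3.83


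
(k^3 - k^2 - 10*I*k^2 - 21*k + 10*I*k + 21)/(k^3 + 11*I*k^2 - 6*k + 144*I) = (k^2 - k*(1 + 7*I) + 7*I)/(k^2 + 14*I*k - 48)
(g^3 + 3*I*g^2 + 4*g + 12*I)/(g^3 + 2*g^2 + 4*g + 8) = (g + 3*I)/(g + 2)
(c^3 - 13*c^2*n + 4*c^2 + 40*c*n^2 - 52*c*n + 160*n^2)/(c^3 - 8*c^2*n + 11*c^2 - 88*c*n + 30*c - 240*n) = (c^2 - 5*c*n + 4*c - 20*n)/(c^2 + 11*c + 30)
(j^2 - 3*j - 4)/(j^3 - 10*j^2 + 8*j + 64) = (j + 1)/(j^2 - 6*j - 16)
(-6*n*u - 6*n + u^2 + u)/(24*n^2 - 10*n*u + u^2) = (u + 1)/(-4*n + u)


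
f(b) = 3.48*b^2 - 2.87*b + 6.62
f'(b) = 6.96*b - 2.87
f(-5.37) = 122.38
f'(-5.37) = -40.25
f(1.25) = 8.47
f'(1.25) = 5.83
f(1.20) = 8.19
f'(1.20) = 5.48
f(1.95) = 14.26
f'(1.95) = 10.70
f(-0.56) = 9.32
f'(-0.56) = -6.77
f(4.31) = 58.90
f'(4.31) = 27.13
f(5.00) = 79.27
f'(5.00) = 31.93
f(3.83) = 46.68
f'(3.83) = 23.79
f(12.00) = 473.30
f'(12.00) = 80.65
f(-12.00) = 542.18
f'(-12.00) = -86.39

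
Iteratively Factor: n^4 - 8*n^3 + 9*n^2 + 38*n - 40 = (n - 1)*(n^3 - 7*n^2 + 2*n + 40) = (n - 5)*(n - 1)*(n^2 - 2*n - 8) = (n - 5)*(n - 1)*(n + 2)*(n - 4)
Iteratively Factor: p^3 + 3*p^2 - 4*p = (p + 4)*(p^2 - p) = p*(p + 4)*(p - 1)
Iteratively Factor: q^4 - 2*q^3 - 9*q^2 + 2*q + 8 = (q - 4)*(q^3 + 2*q^2 - q - 2) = (q - 4)*(q - 1)*(q^2 + 3*q + 2) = (q - 4)*(q - 1)*(q + 1)*(q + 2)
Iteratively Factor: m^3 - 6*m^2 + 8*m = (m - 2)*(m^2 - 4*m) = m*(m - 2)*(m - 4)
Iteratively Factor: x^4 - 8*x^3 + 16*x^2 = (x)*(x^3 - 8*x^2 + 16*x) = x*(x - 4)*(x^2 - 4*x) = x^2*(x - 4)*(x - 4)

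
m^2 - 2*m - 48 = (m - 8)*(m + 6)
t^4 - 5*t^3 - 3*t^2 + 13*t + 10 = (t - 5)*(t - 2)*(t + 1)^2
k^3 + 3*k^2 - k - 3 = (k - 1)*(k + 1)*(k + 3)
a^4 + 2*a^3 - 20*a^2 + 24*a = a*(a - 2)^2*(a + 6)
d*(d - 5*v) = d^2 - 5*d*v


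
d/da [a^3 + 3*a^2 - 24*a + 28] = 3*a^2 + 6*a - 24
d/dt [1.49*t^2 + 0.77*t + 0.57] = 2.98*t + 0.77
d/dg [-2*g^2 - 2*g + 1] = -4*g - 2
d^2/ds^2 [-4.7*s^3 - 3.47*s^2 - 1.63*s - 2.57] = -28.2*s - 6.94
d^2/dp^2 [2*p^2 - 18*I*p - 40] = 4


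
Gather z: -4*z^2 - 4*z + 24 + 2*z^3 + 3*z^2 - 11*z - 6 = 2*z^3 - z^2 - 15*z + 18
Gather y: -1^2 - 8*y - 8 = -8*y - 9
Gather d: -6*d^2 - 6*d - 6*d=-6*d^2 - 12*d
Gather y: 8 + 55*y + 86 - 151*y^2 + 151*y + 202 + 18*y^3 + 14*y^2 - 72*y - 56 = 18*y^3 - 137*y^2 + 134*y + 240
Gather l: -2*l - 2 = -2*l - 2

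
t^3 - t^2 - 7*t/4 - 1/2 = (t - 2)*(t + 1/2)^2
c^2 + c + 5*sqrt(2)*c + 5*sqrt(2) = (c + 1)*(c + 5*sqrt(2))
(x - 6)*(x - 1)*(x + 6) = x^3 - x^2 - 36*x + 36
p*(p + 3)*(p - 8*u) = p^3 - 8*p^2*u + 3*p^2 - 24*p*u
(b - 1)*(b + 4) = b^2 + 3*b - 4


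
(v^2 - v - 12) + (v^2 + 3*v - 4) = 2*v^2 + 2*v - 16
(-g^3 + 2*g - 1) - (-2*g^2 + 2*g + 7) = -g^3 + 2*g^2 - 8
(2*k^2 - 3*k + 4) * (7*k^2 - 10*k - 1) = 14*k^4 - 41*k^3 + 56*k^2 - 37*k - 4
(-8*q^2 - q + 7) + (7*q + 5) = -8*q^2 + 6*q + 12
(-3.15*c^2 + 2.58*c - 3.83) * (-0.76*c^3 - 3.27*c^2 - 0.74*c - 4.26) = 2.394*c^5 + 8.3397*c^4 - 3.1948*c^3 + 24.0339*c^2 - 8.1566*c + 16.3158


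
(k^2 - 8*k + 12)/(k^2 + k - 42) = (k - 2)/(k + 7)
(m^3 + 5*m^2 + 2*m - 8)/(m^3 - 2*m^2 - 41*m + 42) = (m^2 + 6*m + 8)/(m^2 - m - 42)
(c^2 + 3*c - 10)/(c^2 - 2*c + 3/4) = 4*(c^2 + 3*c - 10)/(4*c^2 - 8*c + 3)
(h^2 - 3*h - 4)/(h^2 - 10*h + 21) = (h^2 - 3*h - 4)/(h^2 - 10*h + 21)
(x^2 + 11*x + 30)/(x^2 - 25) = (x + 6)/(x - 5)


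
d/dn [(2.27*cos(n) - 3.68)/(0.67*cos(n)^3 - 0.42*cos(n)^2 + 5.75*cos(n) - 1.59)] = (3.0418*cos(n)^3 - 8.3502*cos(n)^2 + 3.0912*cos(n) - 17.5507)*sin(n)/(0.4489*cos(n)^6 - 0.5628*cos(n)^5 + 7.8814*cos(n)^4 - 6.9606*cos(n)^3 + 34.3981*cos(n)^2 - 18.285*cos(n) + 2.5281)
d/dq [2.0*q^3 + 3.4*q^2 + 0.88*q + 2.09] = 6.0*q^2 + 6.8*q + 0.88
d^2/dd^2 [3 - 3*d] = 0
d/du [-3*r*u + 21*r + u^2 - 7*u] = -3*r + 2*u - 7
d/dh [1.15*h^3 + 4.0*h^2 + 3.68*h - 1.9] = 3.45*h^2 + 8.0*h + 3.68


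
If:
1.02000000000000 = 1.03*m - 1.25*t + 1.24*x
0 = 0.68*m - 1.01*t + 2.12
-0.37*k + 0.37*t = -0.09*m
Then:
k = 19.82335146497 - 6.03172799704592*x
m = 19.3389385181293 - 6.58118759852864*x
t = 15.1192853389385 - 4.4308985811876*x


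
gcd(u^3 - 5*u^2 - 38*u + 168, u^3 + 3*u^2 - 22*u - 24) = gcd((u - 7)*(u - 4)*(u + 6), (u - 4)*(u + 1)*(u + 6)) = u^2 + 2*u - 24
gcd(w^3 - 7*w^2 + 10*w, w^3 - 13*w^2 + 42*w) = w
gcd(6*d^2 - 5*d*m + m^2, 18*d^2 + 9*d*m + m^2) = 1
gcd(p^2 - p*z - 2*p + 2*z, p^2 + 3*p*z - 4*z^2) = -p + z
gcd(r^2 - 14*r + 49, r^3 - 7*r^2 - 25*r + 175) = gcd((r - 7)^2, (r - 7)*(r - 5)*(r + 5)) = r - 7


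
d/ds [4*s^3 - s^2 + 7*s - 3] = 12*s^2 - 2*s + 7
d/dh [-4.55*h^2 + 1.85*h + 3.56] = 1.85 - 9.1*h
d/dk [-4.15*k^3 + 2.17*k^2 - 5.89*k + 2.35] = -12.45*k^2 + 4.34*k - 5.89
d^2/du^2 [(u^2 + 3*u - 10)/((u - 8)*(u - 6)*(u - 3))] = 2*(u^6 + 9*u^5 - 483*u^4 + 4495*u^3 - 16122*u^2 + 19548*u + 3096)/(u^9 - 51*u^8 + 1137*u^7 - 14525*u^6 + 117018*u^5 - 615708*u^4 + 2113128*u^3 - 4556736*u^2 + 5598720*u - 2985984)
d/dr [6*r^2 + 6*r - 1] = 12*r + 6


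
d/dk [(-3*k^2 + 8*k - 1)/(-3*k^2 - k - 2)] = (27*k^2 + 6*k - 17)/(9*k^4 + 6*k^3 + 13*k^2 + 4*k + 4)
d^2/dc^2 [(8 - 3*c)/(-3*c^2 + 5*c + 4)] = 2*(3*(13 - 9*c)*(-3*c^2 + 5*c + 4) - (3*c - 8)*(6*c - 5)^2)/(-3*c^2 + 5*c + 4)^3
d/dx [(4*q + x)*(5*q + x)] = 9*q + 2*x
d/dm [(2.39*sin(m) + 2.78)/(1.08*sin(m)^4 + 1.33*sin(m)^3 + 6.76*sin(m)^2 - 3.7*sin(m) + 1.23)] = (-7.7436*sin(m)^4 - 18.367*sin(m)^3 - 27.2486*sin(m)^2 - 37.5856*sin(m) + 13.2257)*cos(m)/(1.1664*sin(m)^8 + 2.8728*sin(m)^7 + 16.3705*sin(m)^6 + 9.9896*sin(m)^5 + 38.5124*sin(m)^4 - 46.7522*sin(m)^3 + 30.3196*sin(m)^2 - 9.102*sin(m) + 1.5129)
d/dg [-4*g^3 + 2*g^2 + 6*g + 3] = -12*g^2 + 4*g + 6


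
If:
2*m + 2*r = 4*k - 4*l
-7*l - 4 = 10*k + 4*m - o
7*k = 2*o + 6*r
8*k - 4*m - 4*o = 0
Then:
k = -4*r/51 - 16/51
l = -109*r/51 - 28/51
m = 53*r/17 + 8/17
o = -167*r/51 - 56/51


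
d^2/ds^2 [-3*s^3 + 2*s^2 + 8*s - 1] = 4 - 18*s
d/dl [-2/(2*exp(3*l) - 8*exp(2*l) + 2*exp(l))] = (3*exp(2*l) - 8*exp(l) + 1)*exp(-l)/(exp(2*l) - 4*exp(l) + 1)^2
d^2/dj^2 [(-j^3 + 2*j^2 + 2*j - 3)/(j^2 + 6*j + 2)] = 2*(-44*j^3 - 57*j^2 - 78*j - 118)/(j^6 + 18*j^5 + 114*j^4 + 288*j^3 + 228*j^2 + 72*j + 8)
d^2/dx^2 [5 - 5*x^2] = -10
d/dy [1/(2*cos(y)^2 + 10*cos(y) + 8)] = (2*cos(y) + 5)*sin(y)/(2*(cos(y)^2 + 5*cos(y) + 4)^2)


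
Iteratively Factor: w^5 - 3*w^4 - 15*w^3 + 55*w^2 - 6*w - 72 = (w - 2)*(w^4 - w^3 - 17*w^2 + 21*w + 36) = (w - 3)*(w - 2)*(w^3 + 2*w^2 - 11*w - 12) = (w - 3)*(w - 2)*(w + 4)*(w^2 - 2*w - 3) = (w - 3)^2*(w - 2)*(w + 4)*(w + 1)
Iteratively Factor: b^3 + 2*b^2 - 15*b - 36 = (b + 3)*(b^2 - b - 12) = (b + 3)^2*(b - 4)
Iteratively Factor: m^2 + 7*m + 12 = (m + 3)*(m + 4)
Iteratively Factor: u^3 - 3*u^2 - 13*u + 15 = (u - 1)*(u^2 - 2*u - 15) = (u - 1)*(u + 3)*(u - 5)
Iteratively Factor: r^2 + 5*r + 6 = (r + 2)*(r + 3)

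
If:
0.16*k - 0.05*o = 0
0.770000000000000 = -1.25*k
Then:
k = -0.62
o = -1.97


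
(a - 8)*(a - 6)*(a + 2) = a^3 - 12*a^2 + 20*a + 96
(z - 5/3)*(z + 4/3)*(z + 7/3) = z^3 + 2*z^2 - 3*z - 140/27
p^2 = p^2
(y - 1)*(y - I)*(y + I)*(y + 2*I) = y^4 - y^3 + 2*I*y^3 + y^2 - 2*I*y^2 - y + 2*I*y - 2*I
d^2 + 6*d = d*(d + 6)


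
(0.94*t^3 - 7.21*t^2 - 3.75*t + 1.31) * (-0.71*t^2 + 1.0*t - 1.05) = -0.6674*t^5 + 6.0591*t^4 - 5.5345*t^3 + 2.8904*t^2 + 5.2475*t - 1.3755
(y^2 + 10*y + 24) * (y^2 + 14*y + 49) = y^4 + 24*y^3 + 213*y^2 + 826*y + 1176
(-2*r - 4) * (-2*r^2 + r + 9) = 4*r^3 + 6*r^2 - 22*r - 36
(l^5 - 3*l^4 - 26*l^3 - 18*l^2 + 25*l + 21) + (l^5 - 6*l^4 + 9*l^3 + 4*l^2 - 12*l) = 2*l^5 - 9*l^4 - 17*l^3 - 14*l^2 + 13*l + 21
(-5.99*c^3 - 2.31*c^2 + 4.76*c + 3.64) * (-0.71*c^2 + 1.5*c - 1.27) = 4.2529*c^5 - 7.3449*c^4 + 0.762700000000001*c^3 + 7.4893*c^2 - 0.585199999999999*c - 4.6228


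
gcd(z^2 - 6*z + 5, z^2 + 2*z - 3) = z - 1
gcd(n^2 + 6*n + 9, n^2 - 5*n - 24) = n + 3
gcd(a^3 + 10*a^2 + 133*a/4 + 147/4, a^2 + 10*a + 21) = a + 3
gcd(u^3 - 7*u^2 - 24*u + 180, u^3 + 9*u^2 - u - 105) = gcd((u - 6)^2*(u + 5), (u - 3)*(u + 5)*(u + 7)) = u + 5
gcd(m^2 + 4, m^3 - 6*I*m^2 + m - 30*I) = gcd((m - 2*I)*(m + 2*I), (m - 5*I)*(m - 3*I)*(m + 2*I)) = m + 2*I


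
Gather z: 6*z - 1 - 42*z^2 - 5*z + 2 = -42*z^2 + z + 1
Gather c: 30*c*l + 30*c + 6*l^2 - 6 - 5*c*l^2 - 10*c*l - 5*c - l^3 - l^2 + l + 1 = c*(-5*l^2 + 20*l + 25) - l^3 + 5*l^2 + l - 5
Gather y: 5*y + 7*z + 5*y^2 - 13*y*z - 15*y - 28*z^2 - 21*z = 5*y^2 + y*(-13*z - 10) - 28*z^2 - 14*z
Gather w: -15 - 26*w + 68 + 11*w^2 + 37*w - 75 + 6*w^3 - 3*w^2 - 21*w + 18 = 6*w^3 + 8*w^2 - 10*w - 4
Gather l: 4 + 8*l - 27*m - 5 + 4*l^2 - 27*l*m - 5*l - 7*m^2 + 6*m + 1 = 4*l^2 + l*(3 - 27*m) - 7*m^2 - 21*m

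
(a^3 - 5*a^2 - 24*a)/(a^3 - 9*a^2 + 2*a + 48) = a*(a + 3)/(a^2 - a - 6)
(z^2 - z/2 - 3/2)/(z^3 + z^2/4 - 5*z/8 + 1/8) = 4*(2*z - 3)/(8*z^2 - 6*z + 1)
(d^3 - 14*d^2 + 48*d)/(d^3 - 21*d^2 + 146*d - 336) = d/(d - 7)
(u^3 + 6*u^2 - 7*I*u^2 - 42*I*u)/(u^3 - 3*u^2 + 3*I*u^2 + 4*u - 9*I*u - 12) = u*(u^2 + u*(6 - 7*I) - 42*I)/(u^3 + 3*u^2*(-1 + I) + u*(4 - 9*I) - 12)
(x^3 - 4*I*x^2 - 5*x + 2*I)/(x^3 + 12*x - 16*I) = (x^2 - 2*I*x - 1)/(x^2 + 2*I*x + 8)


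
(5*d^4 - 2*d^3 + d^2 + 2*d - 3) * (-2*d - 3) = -10*d^5 - 11*d^4 + 4*d^3 - 7*d^2 + 9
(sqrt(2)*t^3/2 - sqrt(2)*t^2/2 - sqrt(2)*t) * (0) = 0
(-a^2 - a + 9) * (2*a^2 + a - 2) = -2*a^4 - 3*a^3 + 19*a^2 + 11*a - 18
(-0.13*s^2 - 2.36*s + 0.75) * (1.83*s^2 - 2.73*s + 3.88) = -0.2379*s^4 - 3.9639*s^3 + 7.3109*s^2 - 11.2043*s + 2.91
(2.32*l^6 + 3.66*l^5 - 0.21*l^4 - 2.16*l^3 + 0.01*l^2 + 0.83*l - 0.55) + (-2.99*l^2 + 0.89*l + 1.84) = 2.32*l^6 + 3.66*l^5 - 0.21*l^4 - 2.16*l^3 - 2.98*l^2 + 1.72*l + 1.29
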